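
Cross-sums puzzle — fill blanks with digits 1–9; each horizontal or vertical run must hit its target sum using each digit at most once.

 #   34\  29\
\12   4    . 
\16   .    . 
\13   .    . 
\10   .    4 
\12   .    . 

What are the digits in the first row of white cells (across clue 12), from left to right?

4 8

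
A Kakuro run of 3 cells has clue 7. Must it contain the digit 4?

The only way to make 7 from 3 distinct digits is {1,2,4}, which contains 4.

Yes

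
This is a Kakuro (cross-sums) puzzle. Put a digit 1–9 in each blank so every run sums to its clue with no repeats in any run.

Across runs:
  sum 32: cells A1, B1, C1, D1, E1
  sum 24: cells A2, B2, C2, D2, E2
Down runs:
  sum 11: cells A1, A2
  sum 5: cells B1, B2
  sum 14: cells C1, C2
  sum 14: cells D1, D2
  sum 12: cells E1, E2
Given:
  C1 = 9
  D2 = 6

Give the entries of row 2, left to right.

D1 = 14 − 6 = 8 completes the 14 down.
C2 = 14 − 9 = 5 completes the 14 down.
Nothing is forced directly, so branch on B1, whose candidates are 2 or 3 or 4. If B1 = 2: that forces E1 = 7, B2 = 3, after which E2 would have to be in {1,2,8,9} for the 24 across but in {5} for the 12 down — contradiction. If B1 = 4: that forces E1 = 5, B2 = 1, after which E2 would have to be in {3,4,8,9} for the 24 across but in {7} for the 12 down — contradiction. So B1 = 3.
B2 = 5 − 3 = 2 completes the 5 down.
No cell is forced outright now. A1 can only be 5 or 7 (the digits allowed by both its 32 across and its 11 down). If A1 = 5: that forces E1 = 7, after which A2 would have to be in {3,4,7,8} for the 24 across but in {6} for the 11 down — contradiction. So A1 = 7.
E1 = 32 − 27 = 5 completes the 32 across.
A2 = 11 − 7 = 4 completes the 11 down.
E2 = 24 − 17 = 7 completes the 24 across.

4 2 5 6 7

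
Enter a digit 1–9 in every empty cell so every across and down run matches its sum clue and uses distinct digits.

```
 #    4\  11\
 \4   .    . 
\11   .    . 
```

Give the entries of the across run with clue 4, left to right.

4 in 2 cells must be {1,3}.
The 4 across and the 11 down share only 3, so R1C2 = 3.
The 11 across and the 4 down share only 3, so R2C1 = 3.
R2C2 = 11 − 3 = 8 completes the 11 across.
R1C1 = 4 − 3 = 1 completes the 4 across.

1, 3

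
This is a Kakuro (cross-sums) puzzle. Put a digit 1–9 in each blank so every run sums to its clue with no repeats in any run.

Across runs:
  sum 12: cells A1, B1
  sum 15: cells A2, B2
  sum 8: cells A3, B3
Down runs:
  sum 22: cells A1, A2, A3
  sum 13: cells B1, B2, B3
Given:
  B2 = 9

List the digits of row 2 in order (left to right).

B1 = 3: the only remaining digit allowed by both the 12 across and the 13 down.
A2 = 15 − 9 = 6 completes the 15 across.
Given what's placed, A3 must be 7 to fit the 8 across and 22 down.
B3 = 8 − 7 = 1 completes the 8 across.
A1 = 12 − 3 = 9 completes the 12 across.

6 9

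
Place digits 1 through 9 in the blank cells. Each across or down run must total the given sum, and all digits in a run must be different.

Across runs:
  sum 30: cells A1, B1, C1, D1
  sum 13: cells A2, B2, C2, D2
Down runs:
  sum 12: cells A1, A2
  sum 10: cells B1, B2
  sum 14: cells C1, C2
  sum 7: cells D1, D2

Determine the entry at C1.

9

30 in 4 cells must be {6,7,8,9}.
Only 6 fits D1 under both its across sum 30 and down sum 7.
D2 = 7 − 6 = 1 completes the 7 down.
Nothing is forced directly, so branch on C1, whose candidates are 8 or 9. If C1 = 8: that forces C2 = 6, A2 = 4, B2 = 2, after which A1 would have to be in {7,9} for the 30 across but in {8} for the 12 down — contradiction. So C1 = 9.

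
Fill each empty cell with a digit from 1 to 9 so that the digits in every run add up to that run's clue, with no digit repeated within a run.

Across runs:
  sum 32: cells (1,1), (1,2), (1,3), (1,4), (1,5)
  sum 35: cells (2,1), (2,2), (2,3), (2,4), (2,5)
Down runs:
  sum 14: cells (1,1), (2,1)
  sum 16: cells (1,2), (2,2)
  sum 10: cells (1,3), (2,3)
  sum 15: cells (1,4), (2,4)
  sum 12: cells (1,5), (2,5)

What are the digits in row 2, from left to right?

6, 7, 8, 9, 5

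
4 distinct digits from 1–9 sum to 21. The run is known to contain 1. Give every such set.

4 distinct digits from 1–9 sum between 10 and 30.
Keeping only sets containing 1.

{1,3,8,9}; {1,4,7,9}; {1,5,6,9}; {1,5,7,8}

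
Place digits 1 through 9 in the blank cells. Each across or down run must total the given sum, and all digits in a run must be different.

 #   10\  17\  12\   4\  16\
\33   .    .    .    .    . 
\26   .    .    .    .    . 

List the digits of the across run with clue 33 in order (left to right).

6 8 7 3 9

17 in 2 cells must be {8,9}; 4 in 2 cells must be {1,3}; 16 in 2 cells must be {7,9}.
Only 3 fits R1C4 under both its across sum 33 and down sum 4.
R2C4 = 4 − 3 = 1 completes the 4 down.
Nothing is forced directly, so branch on R1C2, whose candidates are 8 or 9. If R1C2 = 9: that forces R1C5 = 7, R2C2 = 8, R2C5 = 9, R1C3 = 8, after which R2C3 would have to be in {2,3,5,6} for the 26 across but in {4} for the 12 down — contradiction. So R1C2 = 8.
R2C2 = 17 − 8 = 9 completes the 17 down.
R2C5 = 7: the only remaining digit allowed by both the 26 across and the 16 down.
R1C5 = 16 − 7 = 9 completes the 16 down.
Given what's placed, R1C3 must be 7 to fit the 33 across and 12 down.
R2C3 = 12 − 7 = 5 completes the 12 down.
R1C1 = 33 − 27 = 6 completes the 33 across.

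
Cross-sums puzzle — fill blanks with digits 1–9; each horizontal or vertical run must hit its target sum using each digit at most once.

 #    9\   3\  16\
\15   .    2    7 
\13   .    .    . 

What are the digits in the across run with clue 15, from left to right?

3 in 2 cells must be {1,2}; 16 in 2 cells must be {7,9}.
R1C1 = 15 − 9 = 6 completes the 15 across.
R2C1 = 9 − 6 = 3 completes the 9 down.
R2C2 = 3 − 2 = 1 completes the 3 down.
R2C3 = 13 − 4 = 9 completes the 13 across.

6 2 7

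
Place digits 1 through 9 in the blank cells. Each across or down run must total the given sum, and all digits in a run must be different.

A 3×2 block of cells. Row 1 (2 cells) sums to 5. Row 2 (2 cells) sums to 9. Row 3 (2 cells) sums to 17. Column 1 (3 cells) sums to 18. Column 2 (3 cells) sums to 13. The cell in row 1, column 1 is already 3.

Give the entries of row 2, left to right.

6, 3

17 in 2 cells must be {8,9}.
(1,2) = 5 − 3 = 2 completes the 5 across.
(3,2) = 8: the only remaining digit allowed by both the 17 across and the 13 down.
(2,2) = 13 − 10 = 3 completes the 13 down.
(3,1) = 17 − 8 = 9 completes the 17 across.
(2,1) = 9 − 3 = 6 completes the 9 across.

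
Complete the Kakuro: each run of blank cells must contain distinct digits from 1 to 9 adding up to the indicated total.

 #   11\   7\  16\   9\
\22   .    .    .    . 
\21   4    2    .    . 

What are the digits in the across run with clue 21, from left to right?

4, 2, 7, 8

16 in 2 cells must be {7,9}.
R1C1 = 11 − 4 = 7 completes the 11 down.
R1C2 = 7 − 2 = 5 completes the 7 down.
Given what's placed, R1C3 must be 9 to fit the 22 across and 16 down.
R1C4 = 22 − 21 = 1 completes the 22 across.
R2C3 = 16 − 9 = 7 completes the 16 down.
R2C4 = 21 − 13 = 8 completes the 21 across.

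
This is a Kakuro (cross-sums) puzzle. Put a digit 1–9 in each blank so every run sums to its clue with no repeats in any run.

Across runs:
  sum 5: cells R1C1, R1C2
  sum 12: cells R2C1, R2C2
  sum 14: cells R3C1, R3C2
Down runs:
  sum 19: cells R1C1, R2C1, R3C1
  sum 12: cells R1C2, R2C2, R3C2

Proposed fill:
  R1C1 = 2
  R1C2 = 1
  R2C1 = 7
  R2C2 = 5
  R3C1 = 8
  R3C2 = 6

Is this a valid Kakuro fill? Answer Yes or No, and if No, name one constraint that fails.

No — the down run R1C1–R3C1 sums to 17, not 19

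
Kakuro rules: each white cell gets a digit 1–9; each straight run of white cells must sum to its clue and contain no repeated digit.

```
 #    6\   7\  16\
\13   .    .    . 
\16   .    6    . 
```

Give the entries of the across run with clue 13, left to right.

16 in 2 cells must be {7,9}.
R1C2 = 7 − 6 = 1 completes the 7 down.
Nothing is forced directly, so branch on R1C1, whose candidates are 4 or 5. If R1C1 = 4: then R1C3 would have to be in {8} for the 13 across but in {7,9} for the 16 down — contradiction. So R1C1 = 5.
R1C3 = 13 − 6 = 7 completes the 13 across.
R2C1 = 6 − 5 = 1 completes the 6 down.
R2C3 = 16 − 7 = 9 completes the 16 across.

5, 1, 7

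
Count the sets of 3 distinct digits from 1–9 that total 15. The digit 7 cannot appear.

6

3 distinct digits from 1–9 sum between 6 and 24.
Dropping sets that contain 7.
Enumerating: {1,5,9}, {1,6,8}, {2,4,9}, {2,5,8}, {3,4,8}, {4,5,6}.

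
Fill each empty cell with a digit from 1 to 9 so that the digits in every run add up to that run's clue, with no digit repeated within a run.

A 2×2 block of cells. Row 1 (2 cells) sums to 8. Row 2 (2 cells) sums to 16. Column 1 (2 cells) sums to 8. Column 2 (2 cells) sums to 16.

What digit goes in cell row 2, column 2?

16 in 2 cells must be {7,9}.
The 8 across and the 16 down share only 7, so (1,2) = 7.
The 16 across and the 8 down share only 7, so (2,1) = 7.
(2,2) = 16 − 7 = 9 completes the 16 across.
(1,1) = 8 − 7 = 1 completes the 8 across.

9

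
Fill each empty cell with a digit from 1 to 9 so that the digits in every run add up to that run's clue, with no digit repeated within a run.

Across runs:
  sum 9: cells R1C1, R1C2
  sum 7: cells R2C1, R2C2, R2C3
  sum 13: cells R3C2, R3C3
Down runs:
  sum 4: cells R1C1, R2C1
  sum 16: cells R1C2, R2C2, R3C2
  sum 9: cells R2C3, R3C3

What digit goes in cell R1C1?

3

7 in 3 cells must be {1,2,4}; 4 in 2 cells must be {1,3}.
The 7 across and the 4 down share only 1, so R2C1 = 1.
R1C1 = 4 − 1 = 3 completes the 4 down.
R1C2 = 9 − 3 = 6 completes the 9 across.
R2C2 = 2: the only remaining digit allowed by both the 7 across and the 16 down.
R2C3 = 7 − 3 = 4 completes the 7 across.
R3C2 = 16 − 8 = 8 completes the 16 down.
R3C3 = 13 − 8 = 5 completes the 13 across.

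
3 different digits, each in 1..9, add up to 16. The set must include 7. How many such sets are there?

3 distinct digits from 1–9 sum between 6 and 24.
Keeping only sets containing 7.
Enumerating: {1,7,8}, {3,6,7}, {4,5,7}.

3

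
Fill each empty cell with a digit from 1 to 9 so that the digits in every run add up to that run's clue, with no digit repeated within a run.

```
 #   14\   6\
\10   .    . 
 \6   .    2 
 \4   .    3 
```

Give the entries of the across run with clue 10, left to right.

4 in 2 cells must be {1,3}; 6 in 3 cells must be {1,2,3}.
R1C2 = 6 − 5 = 1 completes the 6 down.
R2C1 = 6 − 2 = 4 completes the 6 across.
R3C1 = 4 − 3 = 1 completes the 4 across.
R1C1 = 10 − 1 = 9 completes the 10 across.

9 1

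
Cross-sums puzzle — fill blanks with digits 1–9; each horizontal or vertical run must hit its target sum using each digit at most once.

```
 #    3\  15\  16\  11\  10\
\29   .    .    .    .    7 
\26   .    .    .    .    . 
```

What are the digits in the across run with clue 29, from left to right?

3 in 2 cells must be {1,2}; 16 in 2 cells must be {7,9}.
R1C3 = 9: the only remaining digit allowed by both the 29 across and the 16 down.
R2C3 = 16 − 9 = 7 completes the 16 down.
R2C5 = 10 − 7 = 3 completes the 10 down.
No cell is forced outright now. R1C2 can only be 6 or 8 (the digits allowed by both its 29 across and its 15 down). If R1C2 = 8: then R2C2 would have to be in {1,2,5,6,8,9} for the 26 across but in {7} for the 15 down — contradiction. So R1C2 = 6.
Given what's placed, R1C1 must be 2 to fit the 29 across and 3 down.
R1C4 = 29 − 24 = 5 completes the 29 across.

2 6 9 5 7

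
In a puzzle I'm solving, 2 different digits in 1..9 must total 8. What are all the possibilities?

2 distinct digits from 1–9 sum between 3 and 17.

{1,7}; {2,6}; {3,5}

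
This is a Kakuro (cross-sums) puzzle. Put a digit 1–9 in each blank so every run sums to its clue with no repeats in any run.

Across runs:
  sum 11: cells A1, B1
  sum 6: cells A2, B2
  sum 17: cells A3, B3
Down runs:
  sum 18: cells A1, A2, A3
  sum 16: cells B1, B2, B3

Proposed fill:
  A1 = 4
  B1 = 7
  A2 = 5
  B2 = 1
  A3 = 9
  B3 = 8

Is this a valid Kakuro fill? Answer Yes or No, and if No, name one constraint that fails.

Across: 4+7=11; 5+1=6; 9+8=17. Down: 4+5+9=18; 7+1+8=16. No digit repeats within any run.

Yes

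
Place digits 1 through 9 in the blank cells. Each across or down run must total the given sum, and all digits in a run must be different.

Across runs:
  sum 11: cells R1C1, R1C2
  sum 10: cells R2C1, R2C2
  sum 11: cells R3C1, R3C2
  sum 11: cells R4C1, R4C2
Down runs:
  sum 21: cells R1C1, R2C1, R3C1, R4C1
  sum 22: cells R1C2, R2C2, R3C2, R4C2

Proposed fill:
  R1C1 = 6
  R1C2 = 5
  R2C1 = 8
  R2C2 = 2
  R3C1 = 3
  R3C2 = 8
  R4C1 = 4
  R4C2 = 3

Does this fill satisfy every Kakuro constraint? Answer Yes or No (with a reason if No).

No — the down run R1C2–R4C2 sums to 18, not 22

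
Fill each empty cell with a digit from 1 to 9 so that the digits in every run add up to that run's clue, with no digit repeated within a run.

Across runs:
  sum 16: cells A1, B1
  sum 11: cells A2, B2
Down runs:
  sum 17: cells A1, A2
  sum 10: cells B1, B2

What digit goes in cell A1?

16 in 2 cells must be {7,9}; 17 in 2 cells must be {8,9}.
The 16 across and the 17 down share only 9, so A1 = 9.
B1 = 16 − 9 = 7 completes the 16 across.
A2 = 17 − 9 = 8 completes the 17 down.
B2 = 11 − 8 = 3 completes the 11 across.

9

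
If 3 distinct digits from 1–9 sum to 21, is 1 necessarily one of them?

Counterexample: {4,8,9} sums to 21 without using 1.

No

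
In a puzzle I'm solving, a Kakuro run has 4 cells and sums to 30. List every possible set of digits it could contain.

{6,7,8,9}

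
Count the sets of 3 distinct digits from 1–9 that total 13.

7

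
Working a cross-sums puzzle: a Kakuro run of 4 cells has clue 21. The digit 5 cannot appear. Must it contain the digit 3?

Counterexample: {1,4,7,9} sums to 21 under that restriction without using 3.

No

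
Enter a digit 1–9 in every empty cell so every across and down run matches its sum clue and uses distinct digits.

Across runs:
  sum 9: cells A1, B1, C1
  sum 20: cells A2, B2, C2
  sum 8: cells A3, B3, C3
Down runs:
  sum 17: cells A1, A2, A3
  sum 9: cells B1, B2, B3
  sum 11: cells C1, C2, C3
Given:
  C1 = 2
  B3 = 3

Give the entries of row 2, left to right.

7 5 8

No cell is forced outright now. B2 can only be 4 or 5 (the digits allowed by both its 20 across and its 9 down). If B2 = 4: then B1 would have to be in {1,3,4,6} for the 9 across but in {2} for the 9 down — contradiction. So B2 = 5.
B1 = 9 − 8 = 1 completes the 9 down.
A1 = 9 − 3 = 6 completes the 9 across.
A3 = 4: the only remaining digit allowed by both the 8 across and the 17 down.
C3 = 8 − 7 = 1 completes the 8 across.
A2 = 17 − 10 = 7 completes the 17 down.
C2 = 20 − 12 = 8 completes the 20 across.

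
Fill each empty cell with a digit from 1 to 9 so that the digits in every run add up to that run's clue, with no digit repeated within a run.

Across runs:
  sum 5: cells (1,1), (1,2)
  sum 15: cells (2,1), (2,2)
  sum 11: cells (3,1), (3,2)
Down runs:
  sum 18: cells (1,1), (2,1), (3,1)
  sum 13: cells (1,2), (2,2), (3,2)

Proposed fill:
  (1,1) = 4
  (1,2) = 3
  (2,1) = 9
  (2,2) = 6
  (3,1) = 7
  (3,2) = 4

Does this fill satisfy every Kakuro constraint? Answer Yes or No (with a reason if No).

No — the across run (1,1)–(1,2) sums to 7, not 5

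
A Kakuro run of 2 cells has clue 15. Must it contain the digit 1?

Counterexample: {6,9} sums to 15 without using 1.

No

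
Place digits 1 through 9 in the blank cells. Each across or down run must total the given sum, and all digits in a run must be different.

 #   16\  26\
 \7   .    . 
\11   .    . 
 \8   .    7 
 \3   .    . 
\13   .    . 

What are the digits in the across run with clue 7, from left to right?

3 in 2 cells must be {1,2}; 16 in 5 cells must be {1,2,3,4,6}.
R3C1 = 8 − 7 = 1 completes the 8 across.
R4C1 = 2: the only remaining digit allowed by both the 3 across and the 16 down.
R4C2 = 3 − 2 = 1 completes the 3 across.
Nothing is forced directly, so branch on R5C1, whose candidates are 4 or 6. If R5C1 = 6: then R5C2 would have to be in {7} for the 13 across but in {3,4,5,6,8,9} for the 26 down — contradiction. So R5C1 = 4.
R5C2 = 13 − 4 = 9 completes the 13 across.
No cell is forced outright now. R1C1 can only be 3 or 6 (the digits allowed by both its 7 across and its 16 down). If R1C1 = 6: then R1C2 would have to be in {1} for the 7 across but in {3,4,5,6} for the 26 down — contradiction. So R1C1 = 3.
R1C2 = 7 − 3 = 4 completes the 7 across.

3 4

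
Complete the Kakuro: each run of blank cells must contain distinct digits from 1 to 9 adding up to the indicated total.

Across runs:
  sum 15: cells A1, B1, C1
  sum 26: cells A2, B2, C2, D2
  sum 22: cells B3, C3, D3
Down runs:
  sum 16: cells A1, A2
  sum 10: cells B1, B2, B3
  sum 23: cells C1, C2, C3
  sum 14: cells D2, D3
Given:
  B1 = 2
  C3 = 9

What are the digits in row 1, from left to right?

16 in 2 cells must be {7,9}; 23 in 3 cells must be {6,8,9}.
No cell is forced outright now. A1 can only be 7 or 9 (the digits allowed by both its 15 across and its 16 down). If A1 = 9: then C1 would have to be in {4} for the 15 across but in {6,8} for the 23 down — contradiction. So A1 = 7.
C1 = 15 − 9 = 6 completes the 15 across.

7 2 6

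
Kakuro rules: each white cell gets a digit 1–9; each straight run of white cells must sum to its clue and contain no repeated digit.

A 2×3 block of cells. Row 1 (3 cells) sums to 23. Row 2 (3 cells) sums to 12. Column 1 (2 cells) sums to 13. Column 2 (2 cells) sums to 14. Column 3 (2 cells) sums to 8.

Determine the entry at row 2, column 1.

4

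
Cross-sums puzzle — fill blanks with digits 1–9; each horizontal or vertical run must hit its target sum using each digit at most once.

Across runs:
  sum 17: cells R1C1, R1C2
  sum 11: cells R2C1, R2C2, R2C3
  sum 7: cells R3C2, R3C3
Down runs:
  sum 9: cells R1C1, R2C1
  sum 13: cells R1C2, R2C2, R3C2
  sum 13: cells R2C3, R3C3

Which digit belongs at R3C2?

1

17 in 2 cells must be {8,9}.
The 17 across and the 9 down share only 8, so R1C1 = 8.
R1C2 = 17 − 8 = 9 completes the 17 across.
R2C1 = 9 − 8 = 1 completes the 9 down.
R2C2 = 3: the only remaining digit allowed by both the 11 across and the 13 down.
R2C3 = 11 − 4 = 7 completes the 11 across.
R3C2 = 13 − 12 = 1 completes the 13 down.
R3C3 = 7 − 1 = 6 completes the 7 across.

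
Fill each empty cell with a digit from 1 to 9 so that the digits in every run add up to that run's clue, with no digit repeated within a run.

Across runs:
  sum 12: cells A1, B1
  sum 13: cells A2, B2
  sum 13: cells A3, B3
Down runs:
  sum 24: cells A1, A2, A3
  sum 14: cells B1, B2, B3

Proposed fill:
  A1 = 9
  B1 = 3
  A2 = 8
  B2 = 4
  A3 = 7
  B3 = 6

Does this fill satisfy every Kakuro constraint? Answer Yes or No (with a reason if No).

No — the across run A2–B2 sums to 12, not 13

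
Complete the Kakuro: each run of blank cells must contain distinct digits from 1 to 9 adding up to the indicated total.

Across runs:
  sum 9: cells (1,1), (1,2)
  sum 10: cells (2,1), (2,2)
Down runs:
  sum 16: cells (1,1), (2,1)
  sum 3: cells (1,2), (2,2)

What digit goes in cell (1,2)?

2

16 in 2 cells must be {7,9}; 3 in 2 cells must be {1,2}.
The 9 across and the 16 down share only 7, so (1,1) = 7.
(1,2) = 9 − 7 = 2 completes the 9 across.
(2,1) = 16 − 7 = 9 completes the 16 down.
(2,2) = 10 − 9 = 1 completes the 10 across.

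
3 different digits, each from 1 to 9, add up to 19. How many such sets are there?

5

3 distinct digits from 1–9 sum between 6 and 24.
Enumerating: {2,8,9}, {3,7,9}, {4,6,9}, {4,7,8}, {5,6,8}.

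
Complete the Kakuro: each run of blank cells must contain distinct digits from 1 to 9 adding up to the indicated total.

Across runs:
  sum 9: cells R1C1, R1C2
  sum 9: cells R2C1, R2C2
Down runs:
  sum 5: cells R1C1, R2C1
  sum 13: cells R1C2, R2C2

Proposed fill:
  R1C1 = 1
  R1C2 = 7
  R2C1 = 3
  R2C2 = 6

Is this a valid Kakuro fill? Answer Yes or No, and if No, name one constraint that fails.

No — the across run R1C1–R1C2 sums to 8, not 9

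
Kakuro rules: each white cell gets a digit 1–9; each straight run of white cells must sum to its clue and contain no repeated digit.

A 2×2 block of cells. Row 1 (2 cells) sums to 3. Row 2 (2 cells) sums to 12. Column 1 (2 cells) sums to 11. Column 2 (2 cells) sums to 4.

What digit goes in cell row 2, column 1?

9

3 in 2 cells must be {1,2}; 4 in 2 cells must be {1,3}.
The 3 across and the 11 down share only 2, so (1,1) = 2.
(1,2) = 3 − 2 = 1 completes the 3 across.
(2,1) = 11 − 2 = 9 completes the 11 down.
(2,2) = 12 − 9 = 3 completes the 12 across.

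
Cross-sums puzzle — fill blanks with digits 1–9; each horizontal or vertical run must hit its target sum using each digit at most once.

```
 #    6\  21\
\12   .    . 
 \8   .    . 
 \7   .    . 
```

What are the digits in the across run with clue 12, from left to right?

3 9

6 in 3 cells must be {1,2,3}.
The 12 across and the 6 down share only 3, so R1C1 = 3.
R1C2 = 12 − 3 = 9 completes the 12 across.
Nothing is forced directly, so branch on R2C1, whose candidates are 1 or 2. If R2C1 = 2: then R2C2 would have to be in {6} for the 8 across but in {4,5,7,8} for the 21 down — contradiction. So R2C1 = 1.
R2C2 = 8 − 1 = 7 completes the 8 across.
R3C1 = 6 − 4 = 2 completes the 6 down.
R3C2 = 7 − 2 = 5 completes the 7 across.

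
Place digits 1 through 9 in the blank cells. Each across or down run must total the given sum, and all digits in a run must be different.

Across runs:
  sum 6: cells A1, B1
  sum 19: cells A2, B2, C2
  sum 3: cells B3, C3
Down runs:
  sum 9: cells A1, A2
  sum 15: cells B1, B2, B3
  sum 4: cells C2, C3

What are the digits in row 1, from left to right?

3 in 2 cells must be {1,2}; 4 in 2 cells must be {1,3}.
The 19 across and the 4 down share only 3, so C2 = 3.
C3 = 4 − 3 = 1 completes the 4 down.
A2 = 7: the only remaining digit allowed by both the 19 across and the 9 down.
B2 = 19 − 10 = 9 completes the 19 across.
B3 = 3 − 1 = 2 completes the 3 across.
A1 = 9 − 7 = 2 completes the 9 down.
B1 = 6 − 2 = 4 completes the 6 across.

2, 4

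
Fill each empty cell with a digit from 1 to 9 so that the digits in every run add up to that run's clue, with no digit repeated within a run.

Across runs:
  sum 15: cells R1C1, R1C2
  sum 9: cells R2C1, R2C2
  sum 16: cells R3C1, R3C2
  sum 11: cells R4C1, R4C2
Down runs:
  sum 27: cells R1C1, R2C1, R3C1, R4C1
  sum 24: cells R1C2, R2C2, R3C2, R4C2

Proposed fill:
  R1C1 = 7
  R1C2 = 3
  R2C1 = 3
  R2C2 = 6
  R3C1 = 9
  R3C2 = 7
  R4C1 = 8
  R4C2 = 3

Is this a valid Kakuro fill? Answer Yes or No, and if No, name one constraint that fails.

No — the down run R1C2–R4C2 sums to 19, not 24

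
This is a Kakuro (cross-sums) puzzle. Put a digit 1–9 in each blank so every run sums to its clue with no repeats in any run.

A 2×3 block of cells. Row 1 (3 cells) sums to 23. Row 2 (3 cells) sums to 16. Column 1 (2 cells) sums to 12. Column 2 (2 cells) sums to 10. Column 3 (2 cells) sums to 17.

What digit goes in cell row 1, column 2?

6

23 in 3 cells must be {6,8,9}; 17 in 2 cells must be {8,9}.
Nothing is forced directly, so branch on (1,1), whose candidates are 8 or 9. If (1,1) = 8: that forces (1,3) = 9, (2,1) = 4, after which (2,3) would have to be in {3,5,7,9} for the 16 across but in {8} for the 17 down — contradiction. So (1,1) = 9.
Given what's placed, (1,3) must be 8 to fit the 23 across and 17 down.
(2,1) = 12 − 9 = 3 completes the 12 down.
(2,3) = 17 − 8 = 9 completes the 17 down.
(1,2) = 23 − 17 = 6 completes the 23 across.
(2,2) = 16 − 12 = 4 completes the 16 across.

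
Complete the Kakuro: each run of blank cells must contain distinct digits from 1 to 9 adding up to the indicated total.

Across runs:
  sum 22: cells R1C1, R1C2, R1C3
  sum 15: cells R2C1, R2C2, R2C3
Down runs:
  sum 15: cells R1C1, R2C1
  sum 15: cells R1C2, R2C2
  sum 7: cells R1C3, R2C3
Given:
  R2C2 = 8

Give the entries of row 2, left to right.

R1C2 = 15 − 8 = 7 completes the 15 down.
R1C3 = 6: the only remaining digit allowed by both the 22 across and the 7 down.
Given what's placed, R2C1 must be 6 to fit the 15 across and 15 down.
R2C3 = 15 − 14 = 1 completes the 15 across.
R1C1 = 22 − 13 = 9 completes the 22 across.

6 8 1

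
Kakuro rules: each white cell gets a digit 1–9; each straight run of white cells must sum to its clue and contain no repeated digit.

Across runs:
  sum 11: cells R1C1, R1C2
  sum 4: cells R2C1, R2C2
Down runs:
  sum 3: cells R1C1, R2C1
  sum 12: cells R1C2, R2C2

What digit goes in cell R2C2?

3

4 in 2 cells must be {1,3}; 3 in 2 cells must be {1,2}.
The 11 across and the 3 down share only 2, so R1C1 = 2.
R1C2 = 11 − 2 = 9 completes the 11 across.
R2C1 = 3 − 2 = 1 completes the 3 down.
R2C2 = 4 − 1 = 3 completes the 4 across.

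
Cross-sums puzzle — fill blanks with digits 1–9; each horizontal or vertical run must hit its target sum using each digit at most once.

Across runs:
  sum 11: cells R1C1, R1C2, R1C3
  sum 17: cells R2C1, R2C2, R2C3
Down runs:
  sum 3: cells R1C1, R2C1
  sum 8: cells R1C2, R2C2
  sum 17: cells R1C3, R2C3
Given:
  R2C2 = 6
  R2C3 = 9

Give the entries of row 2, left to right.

2 6 9

3 in 2 cells must be {1,2}; 17 in 2 cells must be {8,9}.
R1C2 = 8 − 6 = 2 completes the 8 down.
R1C3 = 17 − 9 = 8 completes the 17 down.
R2C1 = 17 − 15 = 2 completes the 17 across.
R1C1 = 11 − 10 = 1 completes the 11 across.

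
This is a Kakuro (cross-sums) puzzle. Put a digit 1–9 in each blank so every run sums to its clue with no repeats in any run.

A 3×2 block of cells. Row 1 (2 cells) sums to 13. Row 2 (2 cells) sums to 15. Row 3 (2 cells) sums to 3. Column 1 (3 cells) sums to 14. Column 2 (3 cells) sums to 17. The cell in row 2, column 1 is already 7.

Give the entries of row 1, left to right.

6 7

3 in 2 cells must be {1,2}.
(2,2) = 15 − 7 = 8 completes the 15 across.
Given what's placed, (3,2) must be 2 to fit the 3 across and 17 down.
(1,2) = 17 − 10 = 7 completes the 17 down.
(3,1) = 3 − 2 = 1 completes the 3 across.
(1,1) = 13 − 7 = 6 completes the 13 across.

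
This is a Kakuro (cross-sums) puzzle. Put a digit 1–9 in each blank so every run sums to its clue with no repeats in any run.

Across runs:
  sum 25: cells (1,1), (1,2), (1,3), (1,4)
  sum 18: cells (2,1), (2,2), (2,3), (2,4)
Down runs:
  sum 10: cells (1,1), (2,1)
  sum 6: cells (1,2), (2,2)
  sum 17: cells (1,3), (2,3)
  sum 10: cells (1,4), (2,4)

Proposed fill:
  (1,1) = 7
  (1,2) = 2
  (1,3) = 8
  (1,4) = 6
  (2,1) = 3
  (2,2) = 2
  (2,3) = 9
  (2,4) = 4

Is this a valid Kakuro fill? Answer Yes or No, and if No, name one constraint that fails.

No — the across run (1,1)–(1,4) sums to 23, not 25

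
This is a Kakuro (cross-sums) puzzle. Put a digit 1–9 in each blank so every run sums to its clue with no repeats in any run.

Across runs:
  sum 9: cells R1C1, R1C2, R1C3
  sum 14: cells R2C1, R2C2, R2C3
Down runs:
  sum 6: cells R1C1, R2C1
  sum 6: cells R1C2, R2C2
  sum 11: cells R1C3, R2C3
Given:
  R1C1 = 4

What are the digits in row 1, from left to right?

R1C2 = 2: the only remaining digit allowed by both the 9 across and the 6 down.
R1C3 = 9 − 6 = 3 completes the 9 across.
R2C1 = 6 − 4 = 2 completes the 6 down.
R2C2 = 6 − 2 = 4 completes the 6 down.
R2C3 = 14 − 6 = 8 completes the 14 across.

4 2 3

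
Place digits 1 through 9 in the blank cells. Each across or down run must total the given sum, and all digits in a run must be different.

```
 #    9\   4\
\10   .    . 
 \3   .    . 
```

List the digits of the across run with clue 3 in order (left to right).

2 1

3 in 2 cells must be {1,2}; 4 in 2 cells must be {1,3}.
The 3 across and the 4 down share only 1, so R2C2 = 1.
R1C2 = 4 − 1 = 3 completes the 4 down.
R2C1 = 3 − 1 = 2 completes the 3 across.
R1C1 = 10 − 3 = 7 completes the 10 across.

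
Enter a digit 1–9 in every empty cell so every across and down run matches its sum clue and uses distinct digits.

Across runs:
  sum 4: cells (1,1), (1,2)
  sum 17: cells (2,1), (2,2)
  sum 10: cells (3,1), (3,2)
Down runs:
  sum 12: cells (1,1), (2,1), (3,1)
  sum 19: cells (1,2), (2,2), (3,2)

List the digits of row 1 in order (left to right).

1, 3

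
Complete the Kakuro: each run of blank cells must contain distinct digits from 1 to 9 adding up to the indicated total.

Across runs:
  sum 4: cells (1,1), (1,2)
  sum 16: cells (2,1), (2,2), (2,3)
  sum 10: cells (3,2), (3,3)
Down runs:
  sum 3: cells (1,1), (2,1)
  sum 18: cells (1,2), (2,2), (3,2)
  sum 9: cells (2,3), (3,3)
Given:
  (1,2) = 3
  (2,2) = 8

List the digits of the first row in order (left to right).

1, 3

4 in 2 cells must be {1,3}; 3 in 2 cells must be {1,2}.
(1,1) = 4 − 3 = 1 completes the 4 across.
(2,1) = 3 − 1 = 2 completes the 3 down.
(2,3) = 16 − 10 = 6 completes the 16 across.
(3,2) = 18 − 11 = 7 completes the 18 down.
(3,3) = 10 − 7 = 3 completes the 10 across.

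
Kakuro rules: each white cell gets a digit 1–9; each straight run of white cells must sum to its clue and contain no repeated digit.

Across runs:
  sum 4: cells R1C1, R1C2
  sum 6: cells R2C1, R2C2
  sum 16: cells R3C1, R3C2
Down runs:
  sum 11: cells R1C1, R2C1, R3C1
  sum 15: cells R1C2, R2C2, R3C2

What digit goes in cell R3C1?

7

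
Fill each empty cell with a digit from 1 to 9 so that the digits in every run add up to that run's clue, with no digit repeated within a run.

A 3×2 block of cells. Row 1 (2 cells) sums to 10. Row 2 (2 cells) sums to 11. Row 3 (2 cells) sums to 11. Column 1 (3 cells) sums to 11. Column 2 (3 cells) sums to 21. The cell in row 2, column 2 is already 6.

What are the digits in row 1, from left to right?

2 8

(2,1) = 11 − 6 = 5 completes the 11 across.
Nothing is forced directly, so branch on (1,1), whose candidates are 2 or 4. If (1,1) = 4: then (1,2) would have to be in {6} for the 10 across but in {7,8} for the 21 down — contradiction. So (1,1) = 2.
(1,2) = 10 − 2 = 8 completes the 10 across.
(3,1) = 11 − 7 = 4 completes the 11 down.
(3,2) = 11 − 4 = 7 completes the 11 across.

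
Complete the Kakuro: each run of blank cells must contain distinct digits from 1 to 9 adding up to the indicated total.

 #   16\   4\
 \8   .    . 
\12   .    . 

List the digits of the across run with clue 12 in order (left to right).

16 in 2 cells must be {7,9}; 4 in 2 cells must be {1,3}.
The 8 across and the 16 down share only 7, so R1C1 = 7.
R1C2 = 8 − 7 = 1 completes the 8 across.
R2C1 = 16 − 7 = 9 completes the 16 down.
R2C2 = 12 − 9 = 3 completes the 12 across.

9 3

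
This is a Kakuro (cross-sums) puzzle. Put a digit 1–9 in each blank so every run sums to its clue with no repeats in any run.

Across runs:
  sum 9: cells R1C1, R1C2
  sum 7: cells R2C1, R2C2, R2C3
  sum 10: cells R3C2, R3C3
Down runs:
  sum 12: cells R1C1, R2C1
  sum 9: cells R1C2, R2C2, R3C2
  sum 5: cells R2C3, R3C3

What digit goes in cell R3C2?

6

7 in 3 cells must be {1,2,4}.
The 7 across and the 12 down share only 4, so R2C1 = 4.
R1C1 = 12 − 4 = 8 completes the 12 down.
R1C2 = 9 − 8 = 1 completes the 9 across.
R2C2 = 2: the only remaining digit allowed by both the 7 across and the 9 down.
R2C3 = 7 − 6 = 1 completes the 7 across.
R3C2 = 9 − 3 = 6 completes the 9 down.
R3C3 = 10 − 6 = 4 completes the 10 across.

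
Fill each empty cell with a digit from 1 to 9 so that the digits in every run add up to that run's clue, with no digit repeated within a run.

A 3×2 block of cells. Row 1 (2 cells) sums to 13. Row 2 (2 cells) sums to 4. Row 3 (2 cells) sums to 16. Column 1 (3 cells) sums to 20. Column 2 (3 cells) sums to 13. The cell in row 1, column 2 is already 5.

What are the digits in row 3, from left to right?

9 7

4 in 2 cells must be {1,3}; 16 in 2 cells must be {7,9}.
(1,1) = 13 − 5 = 8 completes the 13 across.
Given what's placed, (2,1) must be 3 to fit the 4 across and 20 down.
(2,2) = 4 − 3 = 1 completes the 4 across.
(3,1) = 20 − 11 = 9 completes the 20 down.
(3,2) = 16 − 9 = 7 completes the 16 across.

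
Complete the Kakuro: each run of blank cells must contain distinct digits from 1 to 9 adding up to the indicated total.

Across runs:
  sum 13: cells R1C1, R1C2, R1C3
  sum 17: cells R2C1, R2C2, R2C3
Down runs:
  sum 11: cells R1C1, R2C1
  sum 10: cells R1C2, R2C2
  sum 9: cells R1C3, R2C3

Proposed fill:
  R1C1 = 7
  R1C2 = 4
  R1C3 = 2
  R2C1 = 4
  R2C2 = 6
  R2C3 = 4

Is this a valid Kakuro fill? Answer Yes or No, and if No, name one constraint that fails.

No — the down run R1C3–R2C3 sums to 6, not 9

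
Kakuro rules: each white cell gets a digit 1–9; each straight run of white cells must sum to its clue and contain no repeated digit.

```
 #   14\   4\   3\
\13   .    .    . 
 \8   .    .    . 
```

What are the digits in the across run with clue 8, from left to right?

4 in 2 cells must be {1,3}; 3 in 2 cells must be {1,2}.
The 8 across and the 14 down share only 5, so R2C1 = 5.
Given what's placed, R2C2 must be 1 to fit the 8 across and 4 down.
R2C3 = 8 − 6 = 2 completes the 8 across.
R1C1 = 14 − 5 = 9 completes the 14 down.
R1C2 = 4 − 1 = 3 completes the 4 down.
R1C3 = 13 − 12 = 1 completes the 13 across.

5 1 2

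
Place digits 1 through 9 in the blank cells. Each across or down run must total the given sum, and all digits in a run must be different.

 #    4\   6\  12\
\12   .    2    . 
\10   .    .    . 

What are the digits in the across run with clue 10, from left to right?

1 4 5

4 in 2 cells must be {1,3}.
R2C2 = 6 − 2 = 4 completes the 6 down.
Given what's placed, R2C3 must be 5 to fit the 10 across and 12 down.
R1C3 = 12 − 5 = 7 completes the 12 down.
R2C1 = 10 − 9 = 1 completes the 10 across.
R1C1 = 12 − 9 = 3 completes the 12 across.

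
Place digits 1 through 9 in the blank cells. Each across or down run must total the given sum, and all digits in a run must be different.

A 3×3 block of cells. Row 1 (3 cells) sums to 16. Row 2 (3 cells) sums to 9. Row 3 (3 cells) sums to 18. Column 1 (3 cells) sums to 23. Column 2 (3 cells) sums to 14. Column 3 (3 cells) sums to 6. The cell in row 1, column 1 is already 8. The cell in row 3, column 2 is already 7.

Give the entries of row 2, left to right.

6 2 1

23 in 3 cells must be {6,8,9}; 6 in 3 cells must be {1,2,3}.
(2,1) = 6: the only remaining digit allowed by both the 9 across and the 23 down.
(3,1) = 23 − 14 = 9 completes the 23 down.
(3,3) = 18 − 16 = 2 completes the 18 across.
(2,3) = 1: the only remaining digit allowed by both the 9 across and the 6 down.
(1,3) = 6 − 3 = 3 completes the 6 down.
(2,2) = 9 − 7 = 2 completes the 9 across.
(1,2) = 16 − 11 = 5 completes the 16 across.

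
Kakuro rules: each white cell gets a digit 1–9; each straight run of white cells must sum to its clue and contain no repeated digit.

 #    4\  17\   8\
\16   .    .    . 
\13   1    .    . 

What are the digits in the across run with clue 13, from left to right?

4 in 2 cells must be {1,3}; 17 in 2 cells must be {8,9}.
R1C1 = 4 − 1 = 3 completes the 4 down.
No cell is forced outright now. R1C2 can only be 8 or 9 (the digits allowed by both its 16 across and its 17 down). If R1C2 = 9: then R1C3 would have to be in {4} for the 16 across but in {1,2,3,5,6,7} for the 8 down — contradiction. So R1C2 = 8.
R1C3 = 16 − 11 = 5 completes the 16 across.
R2C2 = 17 − 8 = 9 completes the 17 down.
R2C3 = 13 − 10 = 3 completes the 13 across.

1 9 3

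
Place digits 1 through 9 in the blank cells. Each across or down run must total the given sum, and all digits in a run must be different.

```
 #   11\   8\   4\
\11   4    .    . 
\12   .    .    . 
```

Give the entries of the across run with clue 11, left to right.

4 6 1

4 in 2 cells must be {1,3}.
R1C3 = 1: the only remaining digit allowed by both the 11 across and the 4 down.
R2C1 = 11 − 4 = 7 completes the 11 down.
R2C3 = 4 − 1 = 3 completes the 4 down.
R1C2 = 11 − 5 = 6 completes the 11 across.
R2C2 = 12 − 10 = 2 completes the 12 across.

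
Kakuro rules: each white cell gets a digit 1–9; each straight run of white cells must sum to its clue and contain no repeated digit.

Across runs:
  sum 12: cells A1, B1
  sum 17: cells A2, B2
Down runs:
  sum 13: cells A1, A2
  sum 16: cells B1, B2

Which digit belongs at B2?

9

17 in 2 cells must be {8,9}; 16 in 2 cells must be {7,9}.
The 17 across and the 16 down share only 9, so B2 = 9.
B1 = 16 − 9 = 7 completes the 16 down.
A2 = 17 − 9 = 8 completes the 17 across.
A1 = 12 − 7 = 5 completes the 12 across.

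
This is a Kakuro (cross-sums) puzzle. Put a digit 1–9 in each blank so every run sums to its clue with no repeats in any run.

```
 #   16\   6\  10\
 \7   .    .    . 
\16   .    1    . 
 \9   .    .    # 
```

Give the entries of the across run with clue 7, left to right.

1 2 4

7 in 3 cells must be {1,2,4}; 6 in 3 cells must be {1,2,3}.
Given what's placed, R1C2 must be 2 to fit the 7 across and 6 down.
R3C2 = 6 − 3 = 3 completes the 6 down.
R3C1 = 9 − 3 = 6 completes the 9 across.
R1C1 = 1: the only remaining digit allowed by both the 7 across and the 16 down.
R1C3 = 7 − 3 = 4 completes the 7 across.
R2C1 = 16 − 7 = 9 completes the 16 down.
R2C3 = 16 − 10 = 6 completes the 16 across.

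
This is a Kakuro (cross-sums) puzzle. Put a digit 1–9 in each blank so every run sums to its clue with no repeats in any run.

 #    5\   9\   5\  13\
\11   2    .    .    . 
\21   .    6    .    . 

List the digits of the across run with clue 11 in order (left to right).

2, 3, 1, 5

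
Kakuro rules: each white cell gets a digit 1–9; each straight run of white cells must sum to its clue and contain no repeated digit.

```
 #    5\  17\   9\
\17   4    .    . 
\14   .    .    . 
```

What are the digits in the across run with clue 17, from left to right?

4 8 5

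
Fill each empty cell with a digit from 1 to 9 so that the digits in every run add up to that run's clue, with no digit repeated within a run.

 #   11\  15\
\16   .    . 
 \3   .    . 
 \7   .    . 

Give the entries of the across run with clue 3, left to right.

16 in 2 cells must be {7,9}; 3 in 2 cells must be {1,2}.
The 16 across and the 11 down share only 7, so R1C1 = 7.
R1C2 = 16 − 7 = 9 completes the 16 across.
Given what's placed, R2C1 must be 1 to fit the 3 across and 11 down.
R2C2 = 3 − 1 = 2 completes the 3 across.
R3C1 = 11 − 8 = 3 completes the 11 down.
R3C2 = 7 − 3 = 4 completes the 7 across.

1 2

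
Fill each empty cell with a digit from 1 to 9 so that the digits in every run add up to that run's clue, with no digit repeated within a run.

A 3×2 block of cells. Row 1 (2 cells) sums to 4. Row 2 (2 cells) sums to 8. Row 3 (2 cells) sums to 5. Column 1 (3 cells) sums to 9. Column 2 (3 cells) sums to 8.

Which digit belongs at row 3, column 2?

4

4 in 2 cells must be {1,3}.
Nothing is forced directly, so branch on (1,1), whose candidates are 1 or 3. If (1,1) = 1: that forces (1,2) = 3, (2,2) = 1, (3,2) = 4, after which (2,1) would have to be in {7} for the 8 across but in {2,3,5,6} for the 9 down — contradiction. So (1,1) = 3.
(1,2) = 4 − 3 = 1 completes the 4 across.
Nothing is forced directly, so branch on (2,1), whose candidates are 1 or 2 or 5. If (2,1) = 1: then (2,2) would have to be in {7} for the 8 across but in {2,3,4,5} for the 8 down — contradiction. If (2,1) = 2: then (2,2) would have to be in {6} for the 8 across but in {2,3,4,5} for the 8 down — contradiction. So (2,1) = 5.
(2,2) = 8 − 5 = 3 completes the 8 across.
(3,1) = 9 − 8 = 1 completes the 9 down.
(3,2) = 5 − 1 = 4 completes the 5 across.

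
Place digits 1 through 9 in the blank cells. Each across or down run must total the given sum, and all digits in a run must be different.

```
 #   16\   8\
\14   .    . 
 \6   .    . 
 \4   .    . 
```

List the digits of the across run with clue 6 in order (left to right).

4 in 2 cells must be {1,3}.
The 14 across and the 8 down share only 5, so R1C2 = 5.
Given what's placed, R3C2 must be 1 to fit the 4 across and 8 down.
R1C1 = 14 − 5 = 9 completes the 14 across.
R2C2 = 8 − 6 = 2 completes the 8 down.
R3C1 = 4 − 1 = 3 completes the 4 across.
R2C1 = 6 − 2 = 4 completes the 6 across.

4 2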